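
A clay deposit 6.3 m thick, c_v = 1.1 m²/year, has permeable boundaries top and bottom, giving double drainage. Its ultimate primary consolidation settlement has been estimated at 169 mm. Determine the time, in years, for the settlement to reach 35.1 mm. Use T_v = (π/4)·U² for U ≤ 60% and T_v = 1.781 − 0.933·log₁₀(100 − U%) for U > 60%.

t ≈ 0.306 years

Drainage path length: H_d = H/2 = 3.15 m (double drainage).
U = S(t)/S_ult = 35.1/169 = 0.2077.
U ≤ 60%: T_v = (π/4)·U² = (π/4)×0.20769² = 0.033879.
t = T_v·H_d²/c_v = 0.033879×3.15²/1.1 = 0.3056 years.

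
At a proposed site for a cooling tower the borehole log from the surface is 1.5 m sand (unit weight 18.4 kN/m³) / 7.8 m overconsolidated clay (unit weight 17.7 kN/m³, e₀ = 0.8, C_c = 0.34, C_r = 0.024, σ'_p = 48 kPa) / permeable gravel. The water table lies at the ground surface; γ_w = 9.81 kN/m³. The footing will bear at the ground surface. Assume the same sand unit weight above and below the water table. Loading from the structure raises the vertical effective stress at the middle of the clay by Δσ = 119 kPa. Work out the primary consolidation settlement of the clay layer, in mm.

Mid-depth of clay below the ground surface: z = 1.5 + 7.8/2 = 5.4 m.
Total vertical stress at mid-clay: σ_v = 18.4×1.5 + 17.7×3.9 = 96.63 kPa.
Pore pressure: u = 9.81×(5.4 − 0) = 52.974 kPa.
Initial effective stress: σ'_0 = σ_v − u = 96.63 − 52.974 = 43.656 kPa.
Final effective stress: σ'_f = 43.656 + 119 = 162.66 kPa.
σ'_f = 162.66 > σ'_p = 48 kPa, so the stress path crosses the preconsolidation pressure — recompression up to σ'_p, then virgin compression beyond:
S_c = H/(1+e₀)·[C_r·log₁₀(σ'_p/σ'_0) + C_c·log₁₀(σ'_f/σ'_p)]
    = 7.8/1.8 × [0.024×log₁₀(48/43.656) + 0.34×log₁₀(162.66/48)]
    = 4.3333 × [0.00098874 + 0.18021] = 0.7852 m

S_c ≈ 785 mm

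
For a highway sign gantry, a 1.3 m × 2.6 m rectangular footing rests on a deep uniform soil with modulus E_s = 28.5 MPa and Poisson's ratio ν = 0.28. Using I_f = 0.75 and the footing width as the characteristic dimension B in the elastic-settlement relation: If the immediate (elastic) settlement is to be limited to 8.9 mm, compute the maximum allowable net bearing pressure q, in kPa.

q ≈ 282 kPa

E_s = 28.5 MPa = 28500 kPa.
S_e = q·B·(1−ν²)/E_s · I_f  ⇒  q = S_e·E_s / (B·(1−ν²)·I_f).
q = 0.0089 × 28500 / (1.3 × 0.9216 × 0.75) = 282.3 kPa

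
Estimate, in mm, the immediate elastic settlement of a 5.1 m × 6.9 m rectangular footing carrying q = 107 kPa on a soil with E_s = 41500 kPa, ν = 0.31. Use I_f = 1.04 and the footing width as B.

S_e ≈ 12.4 mm

Immediate (elastic) settlement: S_e = q·B·(1−ν²)/E_s · I_f.
S_e = 107 × 5.1 × (1 − 0.31²) / 41500 × 1.04
    = 107 × 5.1 × 0.9039 / 41500 × 1.04
    = 0.01236 m = 12.36 mm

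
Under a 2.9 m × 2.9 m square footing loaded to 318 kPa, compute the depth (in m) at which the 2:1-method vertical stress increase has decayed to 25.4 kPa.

z ≈ 7.36 m

2:1 spreading — at depth z the loaded area has grown by z in each plan dimension:
qB²/(B+z)² = Δσ_z ⇒ z = B(√(q/Δσ_z) − 1) = 2.9×(√(318/25.4) − 1) = 7.361 m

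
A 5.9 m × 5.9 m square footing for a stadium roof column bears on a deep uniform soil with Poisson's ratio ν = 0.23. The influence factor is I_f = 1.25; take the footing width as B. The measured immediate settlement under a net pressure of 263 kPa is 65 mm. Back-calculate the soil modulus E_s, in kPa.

S_e = q·B·(1−ν²)/E_s · I_f  ⇒  E_s = q·B·(1−ν²)·I_f / S_e.
E_s = 263 × 5.9 × 0.9471 × 1.25 / 0.065 = 28260 kPa

E_s ≈ 28300 kPa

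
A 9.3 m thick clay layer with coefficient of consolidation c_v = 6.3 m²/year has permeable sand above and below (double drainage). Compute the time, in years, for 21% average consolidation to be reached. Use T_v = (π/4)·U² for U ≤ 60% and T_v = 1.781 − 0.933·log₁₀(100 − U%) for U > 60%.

Drainage path length: H_d = H/2 = 4.65 m (double drainage).
U ≤ 60%: T_v = (π/4)·U² = (π/4)×0.21² = 0.034636.
t = T_v·H_d²/c_v = 0.034636×4.65²/6.3 = 0.1189 years.

t ≈ 0.119 years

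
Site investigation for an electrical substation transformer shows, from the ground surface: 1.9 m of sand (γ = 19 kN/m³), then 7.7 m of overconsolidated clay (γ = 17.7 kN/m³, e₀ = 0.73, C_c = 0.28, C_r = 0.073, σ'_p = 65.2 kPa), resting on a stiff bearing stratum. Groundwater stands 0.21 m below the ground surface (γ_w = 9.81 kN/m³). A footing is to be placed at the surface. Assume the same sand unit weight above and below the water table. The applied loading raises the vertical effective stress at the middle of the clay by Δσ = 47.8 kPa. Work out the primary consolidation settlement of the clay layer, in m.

S_c ≈ 0.257 m

Mid-depth of clay below the ground surface: z = 1.9 + 7.7/2 = 5.75 m.
Total vertical stress at mid-clay: σ_v = 19×1.9 + 17.7×3.85 = 104.25 kPa.
Pore pressure: u = 9.81×(5.75 − 0.21) = 54.347 kPa.
Initial effective stress: σ'_0 = σ_v − u = 104.25 − 54.347 = 49.903 kPa.
Final effective stress: σ'_f = 49.903 + 47.8 = 97.703 kPa.
σ'_f = 97.703 > σ'_p = 65.2 kPa, so the stress path crosses the preconsolidation pressure — recompression up to σ'_p, then virgin compression beyond:
S_c = H/(1+e₀)·[C_r·log₁₀(σ'_p/σ'_0) + C_c·log₁₀(σ'_f/σ'_p)]
    = 7.7/1.73 × [0.073×log₁₀(65.2/49.903) + 0.28×log₁₀(97.703/65.2)]
    = 4.4509 × [0.0084768 + 0.049185] = 0.2566 m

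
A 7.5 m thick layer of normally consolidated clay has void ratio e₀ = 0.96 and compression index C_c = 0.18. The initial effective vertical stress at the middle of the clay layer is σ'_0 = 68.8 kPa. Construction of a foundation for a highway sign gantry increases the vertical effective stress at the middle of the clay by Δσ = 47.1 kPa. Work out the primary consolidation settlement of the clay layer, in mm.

Final effective stress: σ'_f = σ'_0 + Δσ = 68.8 + 47.1 = 115.9 kPa.
Normally consolidated clay, so the full stress increment lies on the virgin compression line:
S_c = C_c·H/(1+e₀)·log₁₀(σ'_f/σ'_0) = 0.18×7.5/(1+0.96)×log₁₀(115.9/68.8)
    = 0.68878 × 0.22649 = 0.156 m

S_c ≈ 156 mm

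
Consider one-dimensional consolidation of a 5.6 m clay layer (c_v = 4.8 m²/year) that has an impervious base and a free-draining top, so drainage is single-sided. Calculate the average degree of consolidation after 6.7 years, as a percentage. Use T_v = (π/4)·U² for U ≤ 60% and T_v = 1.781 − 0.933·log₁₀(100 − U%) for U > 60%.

U ≈ 93.5 %

Drainage path length: H_d = H = 5.6 m (single drainage).
T_v = c_v·t/H_d² = 4.8×6.7/5.6² = 1.0255.
T_v = 1.0255 corresponds to the U > 60% branch:
U = 1 − 10^((1.781 − T_v)/0.933)/100 = 0.9355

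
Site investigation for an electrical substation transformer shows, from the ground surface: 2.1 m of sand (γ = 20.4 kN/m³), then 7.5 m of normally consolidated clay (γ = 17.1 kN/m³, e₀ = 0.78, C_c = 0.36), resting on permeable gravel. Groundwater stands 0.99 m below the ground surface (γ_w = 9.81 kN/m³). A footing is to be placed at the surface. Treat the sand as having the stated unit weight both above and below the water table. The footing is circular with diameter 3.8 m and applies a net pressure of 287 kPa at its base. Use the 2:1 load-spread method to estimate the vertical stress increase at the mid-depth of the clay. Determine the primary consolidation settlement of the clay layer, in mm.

Mid-depth of clay below the ground surface: z = 2.1 + 7.5/2 = 5.85 m.
Total vertical stress at mid-clay: σ_v = 20.4×2.1 + 17.1×3.75 = 106.97 kPa.
Pore pressure: u = 9.81×(5.85 − 0.99) = 47.677 kPa.
Initial effective stress: σ'_0 = σ_v − u = 106.97 − 47.677 = 59.293 kPa.
Stress increase at mid-clay by the 2:1 spreading method:
Δσ ≈ qD²/(D+z)² = 287×3.8²/(3.8+5.85)² = 44.504 kPa
Final effective stress: σ'_f = σ'_0 + Δσ = 59.293 + 44.504 = 103.8 kPa.
Normally consolidated clay, so the full stress increment lies on the virgin compression line:
S_c = C_c·H/(1+e₀)·log₁₀(σ'_f/σ'_0) = 0.36×7.5/(1+0.78)×log₁₀(103.8/59.293)
    = 1.5169 × 0.24319 = 0.3689 m

S_c ≈ 369 mm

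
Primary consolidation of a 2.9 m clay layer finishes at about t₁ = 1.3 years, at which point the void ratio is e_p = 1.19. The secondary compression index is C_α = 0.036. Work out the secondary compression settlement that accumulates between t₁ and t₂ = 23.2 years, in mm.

Secondary compression: S_s = C_α·H/(1+e_p)·log₁₀(t₂/t₁)
S_s = 0.036×2.9/(1+1.19)×log₁₀(23.2/1.3)
    = 0.04767 × 1.252 = 0.05966 m

S_s ≈ 59.7 mm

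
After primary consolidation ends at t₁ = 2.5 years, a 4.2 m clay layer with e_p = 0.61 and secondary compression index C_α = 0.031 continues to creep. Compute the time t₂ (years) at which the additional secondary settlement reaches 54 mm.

t₂ ≈ 11.6 years

S_s = C_α·H/(1+e_p)·log₁₀(t₂/t₁) ⇒ log₁₀(t₂/t₁) = S_s·(1+e_p)/(C_α·H).
log₁₀(t₂/t₁) = 0.054 × (1+0.61) / (0.031×4.2) = 0.6677
t₂ = t₁ × 10^0.6677 = 2.5 × 4.653 = 11.63 years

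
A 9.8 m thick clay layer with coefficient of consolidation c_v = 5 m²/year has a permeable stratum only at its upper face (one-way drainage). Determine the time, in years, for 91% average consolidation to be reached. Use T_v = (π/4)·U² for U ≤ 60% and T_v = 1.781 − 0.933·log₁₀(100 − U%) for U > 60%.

t ≈ 17.1 years

Drainage path length: H_d = H = 9.8 m (single drainage).
U > 60%: T_v = 1.781 − 0.933·log₁₀(100 − 91) = 0.89069.
t = T_v·H_d²/c_v = 0.89069×9.8²/5 = 17.11 years.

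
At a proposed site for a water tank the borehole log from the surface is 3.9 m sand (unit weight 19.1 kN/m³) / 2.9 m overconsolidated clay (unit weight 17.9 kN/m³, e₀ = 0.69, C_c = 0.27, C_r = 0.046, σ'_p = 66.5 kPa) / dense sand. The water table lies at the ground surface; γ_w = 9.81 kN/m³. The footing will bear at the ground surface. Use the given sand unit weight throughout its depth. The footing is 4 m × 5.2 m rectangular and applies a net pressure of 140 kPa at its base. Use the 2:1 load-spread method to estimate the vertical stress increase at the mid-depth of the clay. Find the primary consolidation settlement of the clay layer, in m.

S_c ≈ 0.042 m

Mid-depth of clay below the ground surface: z = 3.9 + 2.9/2 = 5.35 m.
Total vertical stress at mid-clay: σ_v = 19.1×3.9 + 17.9×1.45 = 100.45 kPa.
Pore pressure: u = 9.81×(5.35 − 0) = 52.483 kPa.
Initial effective stress: σ'_0 = σ_v − u = 100.45 − 52.483 = 47.967 kPa.
Stress increase at mid-clay by the 2:1 spreading method:
Δσ = qBL/((B+z)(L+z)) = 140×4×5.2/((4+5.35)(5.2+5.35)) = 29.521 kPa
Final effective stress: σ'_f = 47.967 + 29.521 = 77.488 kPa.
σ'_f = 77.488 > σ'_p = 66.5 kPa, so the stress path crosses the preconsolidation pressure — recompression up to σ'_p, then virgin compression beyond:
S_c = H/(1+e₀)·[C_r·log₁₀(σ'_p/σ'_0) + C_c·log₁₀(σ'_f/σ'_p)]
    = 2.9/1.69 × [0.046×log₁₀(66.5/47.967) + 0.27×log₁₀(77.488/66.5)]
    = 1.716 × [0.0065264 + 0.017931] = 0.04197 m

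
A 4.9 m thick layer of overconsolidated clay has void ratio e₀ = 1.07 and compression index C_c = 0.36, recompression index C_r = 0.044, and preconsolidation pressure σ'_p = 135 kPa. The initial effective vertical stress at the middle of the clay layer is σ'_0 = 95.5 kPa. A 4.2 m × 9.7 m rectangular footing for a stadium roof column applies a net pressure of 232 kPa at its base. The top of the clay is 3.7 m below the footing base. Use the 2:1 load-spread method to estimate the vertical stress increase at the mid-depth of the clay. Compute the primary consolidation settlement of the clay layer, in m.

S_c ≈ 0.0623 m

Mid-depth of clay below the footing base: z = 3.7 + 4.9/2 = 6.15 m.
Stress increase at mid-clay by the 2:1 spreading method:
Δσ = qBL/((B+z)(L+z)) = 232×4.2×9.7/((4.2+6.15)(9.7+6.15)) = 57.616 kPa
Final effective stress: σ'_f = 95.5 + 57.616 = 153.12 kPa.
σ'_f = 153.12 > σ'_p = 135 kPa, so the stress path crosses the preconsolidation pressure — recompression up to σ'_p, then virgin compression beyond:
S_c = H/(1+e₀)·[C_r·log₁₀(σ'_p/σ'_0) + C_c·log₁₀(σ'_f/σ'_p)]
    = 4.9/2.07 × [0.044×log₁₀(135/95.5) + 0.36×log₁₀(153.12/135)]
    = 2.3671 × [0.0066145 + 0.019691] = 0.06227 m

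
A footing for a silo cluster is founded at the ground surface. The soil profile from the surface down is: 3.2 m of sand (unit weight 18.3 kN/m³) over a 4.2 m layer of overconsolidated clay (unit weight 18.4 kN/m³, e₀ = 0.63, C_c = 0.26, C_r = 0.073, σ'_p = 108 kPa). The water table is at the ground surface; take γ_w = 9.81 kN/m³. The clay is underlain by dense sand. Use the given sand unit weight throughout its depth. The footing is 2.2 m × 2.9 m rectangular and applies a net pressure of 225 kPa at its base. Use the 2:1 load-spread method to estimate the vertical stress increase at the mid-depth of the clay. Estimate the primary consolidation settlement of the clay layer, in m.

S_c ≈ 0.034 m

Mid-depth of clay below the ground surface: z = 3.2 + 4.2/2 = 5.3 m.
Total vertical stress at mid-clay: σ_v = 18.3×3.2 + 18.4×2.1 = 97.2 kPa.
Pore pressure: u = 9.81×(5.3 − 0) = 51.993 kPa.
Initial effective stress: σ'_0 = σ_v − u = 97.2 − 51.993 = 45.207 kPa.
Stress increase at mid-clay by the 2:1 spreading method:
Δσ = qBL/((B+z)(L+z)) = 225×2.2×2.9/((2.2+5.3)(2.9+5.3)) = 23.341 kPa
Final effective stress: σ'_f = 45.207 + 23.341 = 68.548 kPa.
σ'_f = 68.548 ≤ σ'_p = 108 kPa, so the clay remains overconsolidated and only the recompression index applies:
S_c = C_r·H/(1+e₀)·log₁₀(σ'_f/σ'_0) = 0.073×4.2/1.63×log₁₀(68.548/45.207)
    = 0.1881 × 0.18079 = 0.03401 m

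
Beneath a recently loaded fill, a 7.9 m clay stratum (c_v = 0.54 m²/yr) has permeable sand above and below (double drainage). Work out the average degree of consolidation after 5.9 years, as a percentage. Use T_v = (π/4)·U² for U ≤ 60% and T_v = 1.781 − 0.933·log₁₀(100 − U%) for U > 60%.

Drainage path length: H_d = H/2 = 3.95 m (double drainage).
T_v = c_v·t/H_d² = 0.54×5.9/3.95² = 0.2042.
T_v = 0.2042 corresponds to the U ≤ 60% branch:
U = √(4T_v/π) = 0.5099

U ≈ 51 %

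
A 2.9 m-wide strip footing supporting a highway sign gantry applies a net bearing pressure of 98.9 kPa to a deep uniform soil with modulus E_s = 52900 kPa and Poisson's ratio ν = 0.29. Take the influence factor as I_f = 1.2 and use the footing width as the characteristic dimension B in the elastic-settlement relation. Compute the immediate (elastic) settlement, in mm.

Immediate (elastic) settlement: S_e = q·B·(1−ν²)/E_s · I_f.
S_e = 98.9 × 2.9 × (1 − 0.29²) / 52900 × 1.2
    = 98.9 × 2.9 × 0.9159 / 52900 × 1.2
    = 0.005959 m = 5.959 mm

S_e ≈ 5.96 mm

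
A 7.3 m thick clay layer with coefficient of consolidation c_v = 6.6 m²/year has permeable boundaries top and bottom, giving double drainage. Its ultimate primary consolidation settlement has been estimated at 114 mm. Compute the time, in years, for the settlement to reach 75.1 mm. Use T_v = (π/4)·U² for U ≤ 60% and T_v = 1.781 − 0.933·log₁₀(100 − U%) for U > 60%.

Drainage path length: H_d = H/2 = 3.65 m (double drainage).
U = S(t)/S_ult = 75.1/114 = 0.6588.
U > 60%: T_v = 1.781 − 0.933·log₁₀(100 − 65.877) = 0.35067.
t = T_v·H_d²/c_v = 0.35067×3.65²/6.6 = 0.7078 years.

t ≈ 0.708 years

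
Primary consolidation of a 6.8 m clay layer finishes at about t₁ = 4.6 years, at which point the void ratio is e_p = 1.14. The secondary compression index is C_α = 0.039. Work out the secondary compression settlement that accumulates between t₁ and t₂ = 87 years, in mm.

S_s ≈ 158 mm

Secondary compression: S_s = C_α·H/(1+e_p)·log₁₀(t₂/t₁)
S_s = 0.039×6.8/(1+1.14)×log₁₀(87/4.6)
    = 0.1239 × 1.277 = 0.1582 m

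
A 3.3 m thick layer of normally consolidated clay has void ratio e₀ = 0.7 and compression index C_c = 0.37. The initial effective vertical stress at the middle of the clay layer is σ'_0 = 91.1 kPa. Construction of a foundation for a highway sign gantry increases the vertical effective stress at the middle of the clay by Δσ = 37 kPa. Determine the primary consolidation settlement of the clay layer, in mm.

Final effective stress: σ'_f = σ'_0 + Δσ = 91.1 + 37 = 128.1 kPa.
Normally consolidated clay, so the full stress increment lies on the virgin compression line:
S_c = C_c·H/(1+e₀)·log₁₀(σ'_f/σ'_0) = 0.37×3.3/(1+0.7)×log₁₀(128.1/91.1)
    = 0.71824 × 0.14803 = 0.1063 m

S_c ≈ 106 mm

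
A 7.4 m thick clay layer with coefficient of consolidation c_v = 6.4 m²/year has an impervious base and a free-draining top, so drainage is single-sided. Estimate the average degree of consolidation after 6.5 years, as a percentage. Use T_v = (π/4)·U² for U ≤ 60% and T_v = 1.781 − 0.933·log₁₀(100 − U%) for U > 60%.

Drainage path length: H_d = H = 7.4 m (single drainage).
T_v = c_v·t/H_d² = 6.4×6.5/7.4² = 0.75968.
T_v = 0.75968 corresponds to the U > 60% branch:
U = 1 − 10^((1.781 − T_v)/0.933)/100 = 0.8756

U ≈ 87.6 %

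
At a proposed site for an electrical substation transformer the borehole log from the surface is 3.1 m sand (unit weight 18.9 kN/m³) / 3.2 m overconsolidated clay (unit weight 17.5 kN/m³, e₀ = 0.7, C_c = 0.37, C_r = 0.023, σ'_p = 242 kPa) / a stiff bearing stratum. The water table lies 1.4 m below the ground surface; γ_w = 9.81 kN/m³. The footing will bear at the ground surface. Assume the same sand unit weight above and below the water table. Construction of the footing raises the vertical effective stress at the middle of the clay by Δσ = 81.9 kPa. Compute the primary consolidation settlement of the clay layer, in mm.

S_c ≈ 17.3 mm

Mid-depth of clay below the ground surface: z = 3.1 + 3.2/2 = 4.7 m.
Total vertical stress at mid-clay: σ_v = 18.9×3.1 + 17.5×1.6 = 86.59 kPa.
Pore pressure: u = 9.81×(4.7 − 1.4) = 32.373 kPa.
Initial effective stress: σ'_0 = σ_v − u = 86.59 − 32.373 = 54.217 kPa.
Final effective stress: σ'_f = 54.217 + 81.9 = 136.12 kPa.
σ'_f = 136.12 ≤ σ'_p = 242 kPa, so the clay remains overconsolidated and only the recompression index applies:
S_c = C_r·H/(1+e₀)·log₁₀(σ'_f/σ'_0) = 0.023×3.2/1.7×log₁₀(136.12/54.217)
    = 0.043295 × 0.39979 = 0.01731 m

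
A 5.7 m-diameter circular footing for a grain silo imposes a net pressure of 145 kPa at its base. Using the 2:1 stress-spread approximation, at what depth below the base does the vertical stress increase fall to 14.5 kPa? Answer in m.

z ≈ 12.3 m

2:1 spreading — at depth z the loaded area has grown by z in each plan dimension:
qD²/(D+z)² = Δσ_z ⇒ z = D(√(q/Δσ_z) − 1) = 5.7×(√(145/14.5) − 1) = 12.32 m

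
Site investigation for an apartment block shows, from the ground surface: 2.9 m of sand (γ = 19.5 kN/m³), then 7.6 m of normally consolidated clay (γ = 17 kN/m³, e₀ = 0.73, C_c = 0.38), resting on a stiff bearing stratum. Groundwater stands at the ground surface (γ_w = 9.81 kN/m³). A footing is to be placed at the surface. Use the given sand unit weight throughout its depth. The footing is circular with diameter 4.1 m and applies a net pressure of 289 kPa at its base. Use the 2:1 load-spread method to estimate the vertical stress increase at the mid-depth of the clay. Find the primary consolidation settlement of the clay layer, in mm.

S_c ≈ 406 mm

Mid-depth of clay below the ground surface: z = 2.9 + 7.6/2 = 6.7 m.
Total vertical stress at mid-clay: σ_v = 19.5×2.9 + 17×3.8 = 121.15 kPa.
Pore pressure: u = 9.81×(6.7 − 0) = 65.727 kPa.
Initial effective stress: σ'_0 = σ_v − u = 121.15 − 65.727 = 55.423 kPa.
Stress increase at mid-clay by the 2:1 spreading method:
Δσ ≈ qD²/(D+z)² = 289×4.1²/(4.1+6.7)² = 41.65 kPa
Final effective stress: σ'_f = σ'_0 + Δσ = 55.423 + 41.65 = 97.073 kPa.
Normally consolidated clay, so the full stress increment lies on the virgin compression line:
S_c = C_c·H/(1+e₀)·log₁₀(σ'_f/σ'_0) = 0.38×7.6/(1+0.73)×log₁₀(97.073/55.423)
    = 1.6694 × 0.24341 = 0.4063 m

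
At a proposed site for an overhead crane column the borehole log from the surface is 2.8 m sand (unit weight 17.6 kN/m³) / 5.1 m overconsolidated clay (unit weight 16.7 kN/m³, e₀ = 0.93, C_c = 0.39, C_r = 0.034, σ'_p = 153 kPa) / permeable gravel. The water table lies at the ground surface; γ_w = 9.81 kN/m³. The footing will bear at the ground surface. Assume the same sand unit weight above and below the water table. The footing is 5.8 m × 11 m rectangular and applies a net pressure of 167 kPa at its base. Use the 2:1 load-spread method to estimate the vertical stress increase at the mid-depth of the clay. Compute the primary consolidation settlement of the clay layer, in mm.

S_c ≈ 35.5 mm

Mid-depth of clay below the ground surface: z = 2.8 + 5.1/2 = 5.35 m.
Total vertical stress at mid-clay: σ_v = 17.6×2.8 + 16.7×2.55 = 91.865 kPa.
Pore pressure: u = 9.81×(5.35 − 0) = 52.483 kPa.
Initial effective stress: σ'_0 = σ_v − u = 91.865 − 52.483 = 39.382 kPa.
Stress increase at mid-clay by the 2:1 spreading method:
Δσ = qBL/((B+z)(L+z)) = 167×5.8×11/((5.8+5.35)(11+5.35)) = 58.445 kPa
Final effective stress: σ'_f = 39.382 + 58.445 = 97.827 kPa.
σ'_f = 97.827 ≤ σ'_p = 153 kPa, so the clay remains overconsolidated and only the recompression index applies:
S_c = C_r·H/(1+e₀)·log₁₀(σ'_f/σ'_0) = 0.034×5.1/1.93×log₁₀(97.827/39.382)
    = 0.089845 × 0.39516 = 0.0355 m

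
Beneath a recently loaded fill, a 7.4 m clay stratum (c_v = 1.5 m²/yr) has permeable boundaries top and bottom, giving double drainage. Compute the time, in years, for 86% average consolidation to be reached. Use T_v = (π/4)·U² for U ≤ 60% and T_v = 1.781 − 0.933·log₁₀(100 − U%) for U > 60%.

Drainage path length: H_d = H/2 = 3.7 m (double drainage).
U > 60%: T_v = 1.781 − 0.933·log₁₀(100 − 86) = 0.71166.
t = T_v·H_d²/c_v = 0.71166×3.7²/1.5 = 6.495 years.

t ≈ 6.5 years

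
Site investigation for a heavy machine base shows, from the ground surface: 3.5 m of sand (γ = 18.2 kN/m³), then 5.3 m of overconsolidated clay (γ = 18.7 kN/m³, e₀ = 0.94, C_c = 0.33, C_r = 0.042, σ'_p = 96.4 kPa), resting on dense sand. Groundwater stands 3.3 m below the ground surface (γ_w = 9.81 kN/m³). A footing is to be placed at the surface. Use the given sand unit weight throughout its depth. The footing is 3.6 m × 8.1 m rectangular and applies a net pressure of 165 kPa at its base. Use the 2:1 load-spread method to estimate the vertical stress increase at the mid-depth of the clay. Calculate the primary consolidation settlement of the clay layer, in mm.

S_c ≈ 91.6 mm

Mid-depth of clay below the ground surface: z = 3.5 + 5.3/2 = 6.15 m.
Total vertical stress at mid-clay: σ_v = 18.2×3.5 + 18.7×2.65 = 113.25 kPa.
Pore pressure: u = 9.81×(6.15 − 3.3) = 27.959 kPa.
Initial effective stress: σ'_0 = σ_v − u = 113.25 − 27.959 = 85.291 kPa.
Stress increase at mid-clay by the 2:1 spreading method:
Δσ = qBL/((B+z)(L+z)) = 165×3.6×8.1/((3.6+6.15)(8.1+6.15)) = 34.63 kPa
Final effective stress: σ'_f = 85.291 + 34.63 = 119.92 kPa.
σ'_f = 119.92 > σ'_p = 96.4 kPa, so the stress path crosses the preconsolidation pressure — recompression up to σ'_p, then virgin compression beyond:
S_c = H/(1+e₀)·[C_r·log₁₀(σ'_p/σ'_0) + C_c·log₁₀(σ'_f/σ'_p)]
    = 5.3/1.94 × [0.042×log₁₀(96.4/85.291) + 0.33×log₁₀(119.92/96.4)]
    = 2.732 × [0.0022333 + 0.031289] = 0.09158 m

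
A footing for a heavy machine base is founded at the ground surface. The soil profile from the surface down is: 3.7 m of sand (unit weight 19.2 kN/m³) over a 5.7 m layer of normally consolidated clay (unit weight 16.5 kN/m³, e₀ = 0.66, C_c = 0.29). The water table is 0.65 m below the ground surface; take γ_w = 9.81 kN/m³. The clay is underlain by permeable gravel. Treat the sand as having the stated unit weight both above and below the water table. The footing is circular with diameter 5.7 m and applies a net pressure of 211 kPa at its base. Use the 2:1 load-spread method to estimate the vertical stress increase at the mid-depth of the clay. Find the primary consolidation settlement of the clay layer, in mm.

Mid-depth of clay below the ground surface: z = 3.7 + 5.7/2 = 6.55 m.
Total vertical stress at mid-clay: σ_v = 19.2×3.7 + 16.5×2.85 = 118.06 kPa.
Pore pressure: u = 9.81×(6.55 − 0.65) = 57.879 kPa.
Initial effective stress: σ'_0 = σ_v − u = 118.06 − 57.879 = 60.181 kPa.
Stress increase at mid-clay by the 2:1 spreading method:
Δσ ≈ qD²/(D+z)² = 211×5.7²/(5.7+6.55)² = 45.684 kPa
Final effective stress: σ'_f = σ'_0 + Δσ = 60.181 + 45.684 = 105.86 kPa.
Normally consolidated clay, so the full stress increment lies on the virgin compression line:
S_c = C_c·H/(1+e₀)·log₁₀(σ'_f/σ'_0) = 0.29×5.7/(1+0.66)×log₁₀(105.86/60.181)
    = 0.99578 × 0.24527 = 0.2442 m

S_c ≈ 244 mm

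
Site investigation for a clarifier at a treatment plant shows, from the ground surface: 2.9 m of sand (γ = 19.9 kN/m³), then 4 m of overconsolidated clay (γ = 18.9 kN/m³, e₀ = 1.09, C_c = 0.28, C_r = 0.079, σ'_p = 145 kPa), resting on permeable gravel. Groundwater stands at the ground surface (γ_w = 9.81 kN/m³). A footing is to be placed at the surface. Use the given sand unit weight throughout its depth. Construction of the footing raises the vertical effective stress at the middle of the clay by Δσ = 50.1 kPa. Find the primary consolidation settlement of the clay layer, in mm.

S_c ≈ 47.3 mm

Mid-depth of clay below the ground surface: z = 2.9 + 4/2 = 4.9 m.
Total vertical stress at mid-clay: σ_v = 19.9×2.9 + 18.9×2 = 95.51 kPa.
Pore pressure: u = 9.81×(4.9 − 0) = 48.069 kPa.
Initial effective stress: σ'_0 = σ_v − u = 95.51 − 48.069 = 47.441 kPa.
Final effective stress: σ'_f = 47.441 + 50.1 = 97.541 kPa.
σ'_f = 97.541 ≤ σ'_p = 145 kPa, so the clay remains overconsolidated and only the recompression index applies:
S_c = C_r·H/(1+e₀)·log₁₀(σ'_f/σ'_0) = 0.079×4/2.09×log₁₀(97.541/47.441)
    = 0.1512 × 0.31303 = 0.04733 m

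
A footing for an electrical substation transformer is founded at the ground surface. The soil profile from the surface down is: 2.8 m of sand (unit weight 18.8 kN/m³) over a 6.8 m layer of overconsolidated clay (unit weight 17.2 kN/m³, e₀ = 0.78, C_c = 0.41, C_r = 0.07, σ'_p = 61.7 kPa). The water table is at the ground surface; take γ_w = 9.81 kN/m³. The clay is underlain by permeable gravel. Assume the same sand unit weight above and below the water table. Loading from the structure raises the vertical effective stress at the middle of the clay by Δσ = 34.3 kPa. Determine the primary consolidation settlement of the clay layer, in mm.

Mid-depth of clay below the ground surface: z = 2.8 + 6.8/2 = 6.2 m.
Total vertical stress at mid-clay: σ_v = 18.8×2.8 + 17.2×3.4 = 111.12 kPa.
Pore pressure: u = 9.81×(6.2 − 0) = 60.822 kPa.
Initial effective stress: σ'_0 = σ_v − u = 111.12 − 60.822 = 50.298 kPa.
Final effective stress: σ'_f = 50.298 + 34.3 = 84.598 kPa.
σ'_f = 84.598 > σ'_p = 61.7 kPa, so the stress path crosses the preconsolidation pressure — recompression up to σ'_p, then virgin compression beyond:
S_c = H/(1+e₀)·[C_r·log₁₀(σ'_p/σ'_0) + C_c·log₁₀(σ'_f/σ'_p)]
    = 6.8/1.78 × [0.07×log₁₀(61.7/50.298) + 0.41×log₁₀(84.598/61.7)]
    = 3.8202 × [0.0062114 + 0.056201] = 0.2384 m

S_c ≈ 238 mm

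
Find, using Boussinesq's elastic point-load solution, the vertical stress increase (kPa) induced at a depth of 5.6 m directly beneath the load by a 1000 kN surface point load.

Boussinesq vertical stress below a point load on an elastic half-space:
Δσ_z = 3P/(2πz²) · [1 + (r/z)²]^(−5/2)
r/z = 0/5.6 = 0; [1+(r/z)²]^(−5/2) = 1.
Δσ_z = 3×1000/(2π×5.6²) × 1 = 15.225 × 1 = 15.22 kPa

Δσ_z ≈ 15.2 kPa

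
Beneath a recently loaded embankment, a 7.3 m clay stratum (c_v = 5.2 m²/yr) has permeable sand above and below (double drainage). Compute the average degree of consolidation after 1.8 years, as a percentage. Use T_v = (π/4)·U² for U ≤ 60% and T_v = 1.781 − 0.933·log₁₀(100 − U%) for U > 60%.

U ≈ 85.7 %

Drainage path length: H_d = H/2 = 3.65 m (double drainage).
T_v = c_v·t/H_d² = 5.2×1.8/3.65² = 0.70257.
T_v = 0.70257 corresponds to the U > 60% branch:
U = 1 − 10^((1.781 − T_v)/0.933)/100 = 0.8568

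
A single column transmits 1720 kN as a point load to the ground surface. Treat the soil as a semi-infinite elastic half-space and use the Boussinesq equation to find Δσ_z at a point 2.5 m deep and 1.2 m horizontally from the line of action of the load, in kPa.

Boussinesq vertical stress below a point load on an elastic half-space:
Δσ_z = 3P/(2πz²) · [1 + (r/z)²]^(−5/2)
r/z = 1.2/2.5 = 0.48; [1+(r/z)²]^(−5/2) = 0.5955.
Δσ_z = 3×1720/(2π×2.5²) × 0.5955 = 131.4 × 0.5955 = 78.25 kPa

Δσ_z ≈ 78.2 kPa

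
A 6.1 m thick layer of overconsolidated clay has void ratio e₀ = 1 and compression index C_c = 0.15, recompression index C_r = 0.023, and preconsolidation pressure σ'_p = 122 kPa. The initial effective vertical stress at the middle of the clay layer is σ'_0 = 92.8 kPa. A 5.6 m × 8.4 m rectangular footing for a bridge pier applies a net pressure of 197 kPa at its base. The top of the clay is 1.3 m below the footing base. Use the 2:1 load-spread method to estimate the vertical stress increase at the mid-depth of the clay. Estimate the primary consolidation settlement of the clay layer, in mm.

S_c ≈ 69.3 mm

Mid-depth of clay below the footing base: z = 1.3 + 6.1/2 = 4.35 m.
Stress increase at mid-clay by the 2:1 spreading method:
Δσ = qBL/((B+z)(L+z)) = 197×5.6×8.4/((5.6+4.35)(8.4+4.35)) = 73.047 kPa
Final effective stress: σ'_f = 92.8 + 73.047 = 165.85 kPa.
σ'_f = 165.85 > σ'_p = 122 kPa, so the stress path crosses the preconsolidation pressure — recompression up to σ'_p, then virgin compression beyond:
S_c = H/(1+e₀)·[C_r·log₁₀(σ'_p/σ'_0) + C_c·log₁₀(σ'_f/σ'_p)]
    = 6.1/2 × [0.023×log₁₀(122/92.8) + 0.15×log₁₀(165.85/122)]
    = 3.05 × [0.0027327 + 0.020003] = 0.06934 m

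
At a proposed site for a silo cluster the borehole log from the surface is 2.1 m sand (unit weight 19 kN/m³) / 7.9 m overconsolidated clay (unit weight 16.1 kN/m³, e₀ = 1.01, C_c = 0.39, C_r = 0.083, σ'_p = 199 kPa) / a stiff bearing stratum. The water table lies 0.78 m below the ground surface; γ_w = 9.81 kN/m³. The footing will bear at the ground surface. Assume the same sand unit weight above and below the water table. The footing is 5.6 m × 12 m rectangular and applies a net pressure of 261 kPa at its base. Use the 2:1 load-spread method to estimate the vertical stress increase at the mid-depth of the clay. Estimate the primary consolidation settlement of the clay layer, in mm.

Mid-depth of clay below the ground surface: z = 2.1 + 7.9/2 = 6.05 m.
Total vertical stress at mid-clay: σ_v = 19×2.1 + 16.1×3.95 = 103.5 kPa.
Pore pressure: u = 9.81×(6.05 − 0.78) = 51.699 kPa.
Initial effective stress: σ'_0 = σ_v − u = 103.5 − 51.699 = 51.801 kPa.
Stress increase at mid-clay by the 2:1 spreading method:
Δσ = qBL/((B+z)(L+z)) = 261×5.6×12/((5.6+6.05)(12+6.05)) = 83.408 kPa
Final effective stress: σ'_f = 51.801 + 83.408 = 135.21 kPa.
σ'_f = 135.21 ≤ σ'_p = 199 kPa, so the clay remains overconsolidated and only the recompression index applies:
S_c = C_r·H/(1+e₀)·log₁₀(σ'_f/σ'_0) = 0.083×7.9/2.01×log₁₀(135.21/51.801)
    = 0.32621 × 0.41667 = 0.1359 m

S_c ≈ 136 mm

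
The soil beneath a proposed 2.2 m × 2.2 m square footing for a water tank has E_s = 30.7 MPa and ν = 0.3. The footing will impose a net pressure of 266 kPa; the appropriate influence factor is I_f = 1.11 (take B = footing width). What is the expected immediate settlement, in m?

Immediate (elastic) settlement: S_e = q·B·(1−ν²)/E_s · I_f.
E_s = 30.7 MPa = 30700 kPa.
S_e = 266 × 2.2 × (1 − 0.3²) / 30700 × 1.11
    = 266 × 2.2 × 0.91 / 30700 × 1.11
    = 0.01925 m

S_e ≈ 0.0193 m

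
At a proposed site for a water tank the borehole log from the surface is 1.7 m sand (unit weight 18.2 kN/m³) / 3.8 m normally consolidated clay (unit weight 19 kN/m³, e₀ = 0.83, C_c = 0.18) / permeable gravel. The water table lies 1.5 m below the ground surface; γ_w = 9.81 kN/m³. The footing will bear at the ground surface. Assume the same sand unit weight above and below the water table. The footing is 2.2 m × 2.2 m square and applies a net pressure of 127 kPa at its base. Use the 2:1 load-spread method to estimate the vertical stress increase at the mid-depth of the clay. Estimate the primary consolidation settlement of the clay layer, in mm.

Mid-depth of clay below the ground surface: z = 1.7 + 3.8/2 = 3.6 m.
Total vertical stress at mid-clay: σ_v = 18.2×1.7 + 19×1.9 = 67.04 kPa.
Pore pressure: u = 9.81×(3.6 − 1.5) = 20.601 kPa.
Initial effective stress: σ'_0 = σ_v − u = 67.04 − 20.601 = 46.439 kPa.
Stress increase at mid-clay by the 2:1 spreading method:
Δσ = qBL/((B+z)(L+z)) = 127×2.2×2.2/((2.2+3.6)(2.2+3.6)) = 18.272 kPa
Final effective stress: σ'_f = σ'_0 + Δσ = 46.439 + 18.272 = 64.711 kPa.
Normally consolidated clay, so the full stress increment lies on the virgin compression line:
S_c = C_c·H/(1+e₀)·log₁₀(σ'_f/σ'_0) = 0.18×3.8/(1+0.83)×log₁₀(64.711/46.439)
    = 0.37377 × 0.1441 = 0.05386 m

S_c ≈ 53.9 mm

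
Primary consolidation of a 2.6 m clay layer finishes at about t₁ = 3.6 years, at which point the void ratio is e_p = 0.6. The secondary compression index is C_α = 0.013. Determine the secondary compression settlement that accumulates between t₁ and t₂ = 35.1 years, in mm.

S_s ≈ 20.9 mm

Secondary compression: S_s = C_α·H/(1+e_p)·log₁₀(t₂/t₁)
S_s = 0.013×2.6/(1+0.6)×log₁₀(35.1/3.6)
    = 0.02112 × 0.989 = 0.02089 m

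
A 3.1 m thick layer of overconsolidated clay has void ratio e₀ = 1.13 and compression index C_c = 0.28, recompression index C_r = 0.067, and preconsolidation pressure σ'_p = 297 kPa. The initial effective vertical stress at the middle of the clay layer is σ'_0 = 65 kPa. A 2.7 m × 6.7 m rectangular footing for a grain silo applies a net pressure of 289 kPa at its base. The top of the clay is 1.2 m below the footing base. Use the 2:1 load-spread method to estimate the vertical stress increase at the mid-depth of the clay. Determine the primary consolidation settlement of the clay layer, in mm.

S_c ≈ 39.8 mm

Mid-depth of clay below the footing base: z = 1.2 + 3.1/2 = 2.75 m.
Stress increase at mid-clay by the 2:1 spreading method:
Δσ = qBL/((B+z)(L+z)) = 289×2.7×6.7/((2.7+2.75)(6.7+2.75)) = 101.51 kPa
Final effective stress: σ'_f = 65 + 101.51 = 166.51 kPa.
σ'_f = 166.51 ≤ σ'_p = 297 kPa, so the clay remains overconsolidated and only the recompression index applies:
S_c = C_r·H/(1+e₀)·log₁₀(σ'_f/σ'_0) = 0.067×3.1/2.13×log₁₀(166.51/65)
    = 0.097512 × 0.40853 = 0.03984 m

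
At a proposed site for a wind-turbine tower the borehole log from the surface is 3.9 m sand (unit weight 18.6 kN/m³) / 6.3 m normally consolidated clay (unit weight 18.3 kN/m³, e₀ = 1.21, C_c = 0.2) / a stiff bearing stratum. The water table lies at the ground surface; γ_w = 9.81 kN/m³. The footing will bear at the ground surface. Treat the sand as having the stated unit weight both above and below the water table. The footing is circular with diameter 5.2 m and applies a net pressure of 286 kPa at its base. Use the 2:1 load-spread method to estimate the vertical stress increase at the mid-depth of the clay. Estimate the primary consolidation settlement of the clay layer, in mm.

Mid-depth of clay below the ground surface: z = 3.9 + 6.3/2 = 7.05 m.
Total vertical stress at mid-clay: σ_v = 18.6×3.9 + 18.3×3.15 = 130.19 kPa.
Pore pressure: u = 9.81×(7.05 − 0) = 69.16 kPa.
Initial effective stress: σ'_0 = σ_v − u = 130.19 − 69.16 = 61.03 kPa.
Stress increase at mid-clay by the 2:1 spreading method:
Δσ ≈ qD²/(D+z)² = 286×5.2²/(5.2+7.05)² = 51.535 kPa
Final effective stress: σ'_f = σ'_0 + Δσ = 61.03 + 51.535 = 112.56 kPa.
Normally consolidated clay, so the full stress increment lies on the virgin compression line:
S_c = C_c·H/(1+e₀)·log₁₀(σ'_f/σ'_0) = 0.2×6.3/(1+1.21)×log₁₀(112.56/61.03)
    = 0.57014 × 0.26584 = 0.1516 m

S_c ≈ 152 mm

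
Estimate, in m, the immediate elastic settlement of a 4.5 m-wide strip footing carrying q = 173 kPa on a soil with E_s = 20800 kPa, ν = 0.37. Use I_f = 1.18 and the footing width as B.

S_e ≈ 0.0381 m

Immediate (elastic) settlement: S_e = q·B·(1−ν²)/E_s · I_f.
S_e = 173 × 4.5 × (1 − 0.37²) / 20800 × 1.18
    = 173 × 4.5 × 0.8631 / 20800 × 1.18
    = 0.03812 m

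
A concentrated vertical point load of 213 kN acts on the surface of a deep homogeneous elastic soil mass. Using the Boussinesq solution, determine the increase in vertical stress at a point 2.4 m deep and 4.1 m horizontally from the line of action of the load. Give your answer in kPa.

Δσ_z ≈ 0.581 kPa

Boussinesq vertical stress below a point load on an elastic half-space:
Δσ_z = 3P/(2πz²) · [1 + (r/z)²]^(−5/2)
r/z = 4.1/2.4 = 1.7083; [1+(r/z)²]^(−5/2) = 0.032902.
Δσ_z = 3×213/(2π×2.4²) × 0.032902 = 17.656 × 0.032902 = 0.5809 kPa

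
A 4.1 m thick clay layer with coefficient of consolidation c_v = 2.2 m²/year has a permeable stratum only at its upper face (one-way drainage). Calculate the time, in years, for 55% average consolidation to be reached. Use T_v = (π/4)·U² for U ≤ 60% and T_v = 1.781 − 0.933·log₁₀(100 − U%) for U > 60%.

Drainage path length: H_d = H = 4.1 m (single drainage).
U ≤ 60%: T_v = (π/4)·U² = (π/4)×0.55² = 0.23758.
t = T_v·H_d²/c_v = 0.23758×4.1²/2.2 = 1.815 years.

t ≈ 1.82 years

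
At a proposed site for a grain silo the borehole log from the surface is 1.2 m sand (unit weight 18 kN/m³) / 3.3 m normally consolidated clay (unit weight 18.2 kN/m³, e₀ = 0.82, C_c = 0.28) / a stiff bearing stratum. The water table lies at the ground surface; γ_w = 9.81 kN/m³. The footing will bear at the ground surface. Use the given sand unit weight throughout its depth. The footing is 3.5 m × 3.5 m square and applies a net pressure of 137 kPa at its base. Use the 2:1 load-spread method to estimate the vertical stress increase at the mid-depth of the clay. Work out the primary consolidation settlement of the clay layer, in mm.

Mid-depth of clay below the ground surface: z = 1.2 + 3.3/2 = 2.85 m.
Total vertical stress at mid-clay: σ_v = 18×1.2 + 18.2×1.65 = 51.63 kPa.
Pore pressure: u = 9.81×(2.85 − 0) = 27.959 kPa.
Initial effective stress: σ'_0 = σ_v − u = 51.63 − 27.959 = 23.671 kPa.
Stress increase at mid-clay by the 2:1 spreading method:
Δσ = qBL/((B+z)(L+z)) = 137×3.5×3.5/((3.5+2.85)(3.5+2.85)) = 41.621 kPa
Final effective stress: σ'_f = σ'_0 + Δσ = 23.671 + 41.621 = 65.292 kPa.
Normally consolidated clay, so the full stress increment lies on the virgin compression line:
S_c = C_c·H/(1+e₀)·log₁₀(σ'_f/σ'_0) = 0.28×3.3/(1+0.82)×log₁₀(65.292/23.671)
    = 0.50769 × 0.44064 = 0.2237 m

S_c ≈ 224 mm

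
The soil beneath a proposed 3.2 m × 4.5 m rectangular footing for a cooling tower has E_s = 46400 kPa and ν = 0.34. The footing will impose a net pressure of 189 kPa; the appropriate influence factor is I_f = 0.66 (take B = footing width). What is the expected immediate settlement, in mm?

S_e ≈ 7.61 mm

Immediate (elastic) settlement: S_e = q·B·(1−ν²)/E_s · I_f.
S_e = 189 × 3.2 × (1 − 0.34²) / 46400 × 0.66
    = 189 × 3.2 × 0.8844 / 46400 × 0.66
    = 0.007608 m = 7.608 mm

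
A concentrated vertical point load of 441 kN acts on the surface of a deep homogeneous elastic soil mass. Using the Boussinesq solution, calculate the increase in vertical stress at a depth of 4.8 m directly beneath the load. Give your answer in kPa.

Boussinesq vertical stress below a point load on an elastic half-space:
Δσ_z = 3P/(2πz²) · [1 + (r/z)²]^(−5/2)
r/z = 0/4.8 = 0; [1+(r/z)²]^(−5/2) = 1.
Δσ_z = 3×441/(2π×4.8²) × 1 = 9.139 × 1 = 9.139 kPa

Δσ_z ≈ 9.14 kPa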